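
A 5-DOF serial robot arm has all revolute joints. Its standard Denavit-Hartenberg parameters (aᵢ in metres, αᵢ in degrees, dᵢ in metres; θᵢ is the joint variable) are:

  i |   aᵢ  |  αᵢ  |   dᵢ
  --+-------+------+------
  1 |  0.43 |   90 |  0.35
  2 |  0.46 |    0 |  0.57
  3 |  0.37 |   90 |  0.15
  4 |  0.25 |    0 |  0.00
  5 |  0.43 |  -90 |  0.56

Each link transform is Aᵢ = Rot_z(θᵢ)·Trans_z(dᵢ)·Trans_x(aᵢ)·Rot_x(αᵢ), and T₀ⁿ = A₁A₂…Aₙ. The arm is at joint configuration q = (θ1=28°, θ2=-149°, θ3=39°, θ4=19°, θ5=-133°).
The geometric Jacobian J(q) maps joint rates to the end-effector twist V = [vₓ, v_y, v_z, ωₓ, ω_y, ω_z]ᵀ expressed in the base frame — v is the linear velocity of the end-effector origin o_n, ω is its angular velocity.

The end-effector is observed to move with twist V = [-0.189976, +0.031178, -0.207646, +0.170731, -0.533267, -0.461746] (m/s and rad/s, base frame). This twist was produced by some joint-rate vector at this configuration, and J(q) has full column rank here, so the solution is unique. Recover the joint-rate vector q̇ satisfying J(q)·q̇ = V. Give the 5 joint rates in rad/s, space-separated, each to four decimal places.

-0.4980 -0.3340 0.8850 0.9290 -0.8230

o_n = [-0.3716, -0.6603, -0.1008]
J₁: ẑ×o_n = [0.6603, -0.3716, 0.0000], ω = ẑ
J2: z=[0.4695, -0.8829, 0.0000] o=[0.3797, 0.2019, 0.3500] → [0.3981, 0.2117, -1.0681, 0.4695, -0.8829, 0.0000]
J3: z=[0.4695, -0.8829, 0.0000] o=[0.2991, -0.4865, 0.1131] → [0.1889, 0.1004, -0.6738, 0.4695, -0.8829, 0.0000]
J4: z=[-0.8297, -0.4412, 0.3420] o=[0.2578, -0.6784, -0.2346] → [-0.0652, -0.1043, -0.2927, -0.8297, -0.4412, 0.3420]
J5: z=[-0.8297, -0.4412, 0.3420] o=[0.2246, -0.7882, -0.4567] → [-0.2007, 0.0913, -0.3691, -0.8297, -0.4412, 0.3420]
q̇ = J⁺·V = [-0.4980, -0.3340, 0.8850, 0.9290, -0.8230]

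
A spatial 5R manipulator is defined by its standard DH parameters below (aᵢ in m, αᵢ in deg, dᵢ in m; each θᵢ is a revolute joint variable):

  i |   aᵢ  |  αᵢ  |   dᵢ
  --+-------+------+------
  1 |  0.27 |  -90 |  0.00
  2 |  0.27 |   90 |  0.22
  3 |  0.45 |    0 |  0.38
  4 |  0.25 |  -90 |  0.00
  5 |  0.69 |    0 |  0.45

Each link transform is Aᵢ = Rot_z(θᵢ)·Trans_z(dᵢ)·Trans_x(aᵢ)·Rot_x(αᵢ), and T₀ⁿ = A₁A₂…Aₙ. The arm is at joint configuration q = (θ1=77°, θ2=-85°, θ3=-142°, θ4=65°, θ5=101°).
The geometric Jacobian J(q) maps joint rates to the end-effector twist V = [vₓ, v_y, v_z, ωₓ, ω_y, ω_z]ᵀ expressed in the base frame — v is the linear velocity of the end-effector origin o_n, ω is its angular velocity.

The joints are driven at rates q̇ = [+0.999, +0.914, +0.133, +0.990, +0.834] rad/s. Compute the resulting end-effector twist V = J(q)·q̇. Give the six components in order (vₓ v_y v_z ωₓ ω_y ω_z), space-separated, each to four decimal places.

o_n = [0.2041, 0.5680, 0.3531]
J₁: ẑ×o_n = [-0.5680, 0.2041, 0.0000], ω = ẑ
J2: z=[-0.9744, 0.2250, 0.0000] o=[0.0607, 0.2631, 0.0000] → [0.0794, 0.3441, -0.3294, -0.9744, 0.2250, 0.0000]
J3: z=[-0.2241, -0.9707, 0.0872] o=[-0.1483, 0.3355, 0.2690] → [-0.1019, 0.0496, 0.2900, -0.2241, -0.9707, 0.0872]
J4: z=[-0.2241, -0.9707, 0.0872] o=[0.0295, -0.1258, -0.0512] → [-0.4529, 0.1058, 0.0140, -0.2241, -0.9707, 0.0872]
J5: z=[-0.2001, 0.1333, 0.9707] o=[0.2680, -0.1758, 0.0049] → [-0.6755, 0.0077, -0.1403, -0.2001, 0.1333, 0.9707]
V = J·q̇ = [-1.5201, 0.6362, -0.3656, -1.3091, -0.7732, 1.9064]

-1.5201 0.6362 -0.3656 -1.3091 -0.7732 1.9064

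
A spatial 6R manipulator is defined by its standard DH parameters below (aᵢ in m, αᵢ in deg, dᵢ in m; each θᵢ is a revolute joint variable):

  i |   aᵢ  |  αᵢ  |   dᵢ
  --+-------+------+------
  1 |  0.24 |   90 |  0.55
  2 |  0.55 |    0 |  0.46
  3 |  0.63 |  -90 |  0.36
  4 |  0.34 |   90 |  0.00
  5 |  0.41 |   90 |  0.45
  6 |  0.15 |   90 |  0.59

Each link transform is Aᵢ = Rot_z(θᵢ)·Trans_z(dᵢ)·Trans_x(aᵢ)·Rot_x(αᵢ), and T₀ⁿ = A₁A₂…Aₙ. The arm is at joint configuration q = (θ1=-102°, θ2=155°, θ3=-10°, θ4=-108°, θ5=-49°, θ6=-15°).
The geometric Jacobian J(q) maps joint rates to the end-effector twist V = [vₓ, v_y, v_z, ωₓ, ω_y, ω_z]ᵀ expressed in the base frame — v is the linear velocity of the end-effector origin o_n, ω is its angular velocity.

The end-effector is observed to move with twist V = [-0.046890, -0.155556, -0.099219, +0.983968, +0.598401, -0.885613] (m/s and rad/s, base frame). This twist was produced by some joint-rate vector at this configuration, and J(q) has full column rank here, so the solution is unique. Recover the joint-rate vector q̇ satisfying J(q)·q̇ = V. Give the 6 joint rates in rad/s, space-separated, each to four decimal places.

-0.5170 -0.3080 -0.7200 0.7150 -0.4730 -0.0610

o_n = [-0.9338, 0.1233, 1.5337]
J₁: ẑ×o_n = [-0.1233, -0.9338, 0.0000], ω = ẑ
J2: z=[-0.9781, 0.2079, 0.0000] o=[-0.0499, -0.2348, 0.5500] → [0.2045, 0.9623, -0.1665, -0.9781, 0.2079, 0.0000]
J3: z=[-0.9781, 0.2079, 0.0000] o=[-0.3962, 0.3485, 0.7824] → [0.1562, 0.7349, 0.3320, -0.9781, 0.2079, 0.0000]
J4: z=[0.1193, 0.5610, -0.8192] o=[-0.6410, 0.9281, 1.1438] → [-0.4404, 0.1933, 0.0683, 0.1193, 0.5610, -0.8192]
J5: z=[0.1403, -0.8263, -0.5455] o=[-0.9752, 0.9111, 1.0835] → [-0.8018, -0.0858, -0.0763, 0.1403, -0.8263, -0.5455]
J6: z=[0.6636, -0.3304, 0.6712] o=[-1.2134, 0.3523, 1.0438] → [-0.0082, -0.1374, -0.0596, 0.6636, -0.3304, 0.6712]
q̇ = J⁺·V = [-0.5170, -0.3080, -0.7200, 0.7150, -0.4730, -0.0610]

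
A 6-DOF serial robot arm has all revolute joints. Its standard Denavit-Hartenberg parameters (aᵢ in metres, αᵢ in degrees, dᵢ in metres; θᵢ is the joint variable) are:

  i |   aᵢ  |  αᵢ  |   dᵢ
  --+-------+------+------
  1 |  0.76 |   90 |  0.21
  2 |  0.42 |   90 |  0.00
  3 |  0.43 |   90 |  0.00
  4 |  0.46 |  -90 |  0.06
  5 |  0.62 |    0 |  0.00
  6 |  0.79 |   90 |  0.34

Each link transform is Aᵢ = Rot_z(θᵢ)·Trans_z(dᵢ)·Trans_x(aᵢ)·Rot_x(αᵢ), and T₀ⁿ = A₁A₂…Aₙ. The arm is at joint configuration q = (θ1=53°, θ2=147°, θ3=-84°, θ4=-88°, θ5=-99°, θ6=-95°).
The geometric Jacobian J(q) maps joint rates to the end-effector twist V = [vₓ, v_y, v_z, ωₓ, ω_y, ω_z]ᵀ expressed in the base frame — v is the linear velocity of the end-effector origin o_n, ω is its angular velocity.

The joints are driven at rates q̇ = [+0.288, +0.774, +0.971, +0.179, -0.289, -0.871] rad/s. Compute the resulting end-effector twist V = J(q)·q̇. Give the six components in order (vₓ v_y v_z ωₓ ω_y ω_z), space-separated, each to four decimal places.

o_n = [-0.0572, 1.2565, 0.5693]
J₁: ẑ×o_n = [-1.2565, -0.0572, 0.0000], ω = ẑ
J2: z=[0.7986, -0.6018, 0.0000] o=[0.4574, 0.6070, 0.2100] → [-0.2162, -0.2869, 0.2090, 0.7986, -0.6018, 0.0000]
J3: z=[0.3278, 0.4350, 0.8387] o=[0.2454, 0.3257, 0.4387] → [-0.7239, -0.2966, 0.4367, 0.3278, 0.4350, 0.8387]
J4: z=[0.4185, 0.7290, -0.5417] o=[-0.1188, 0.5529, 0.4632] → [0.4584, -0.0777, 0.2495, 0.4185, 0.7290, -0.5417]
J5: z=[-0.8351, 0.5434, 0.0862] o=[-0.2580, 0.4052, 0.0461] → [0.2109, 0.4542, -0.8200, -0.8351, 0.5434, 0.0862]
J6: z=[-0.8351, 0.5434, 0.0862] o=[0.0329, 0.8920, -0.2045] → [0.3890, 0.6384, -0.2554, -0.8351, 0.5434, 0.0862]
V = J·q̇ = [-1.5498, -1.2278, 1.0899, 1.9800, -0.5433, 0.9054]

-1.5498 -1.2278 1.0899 1.9800 -0.5433 0.9054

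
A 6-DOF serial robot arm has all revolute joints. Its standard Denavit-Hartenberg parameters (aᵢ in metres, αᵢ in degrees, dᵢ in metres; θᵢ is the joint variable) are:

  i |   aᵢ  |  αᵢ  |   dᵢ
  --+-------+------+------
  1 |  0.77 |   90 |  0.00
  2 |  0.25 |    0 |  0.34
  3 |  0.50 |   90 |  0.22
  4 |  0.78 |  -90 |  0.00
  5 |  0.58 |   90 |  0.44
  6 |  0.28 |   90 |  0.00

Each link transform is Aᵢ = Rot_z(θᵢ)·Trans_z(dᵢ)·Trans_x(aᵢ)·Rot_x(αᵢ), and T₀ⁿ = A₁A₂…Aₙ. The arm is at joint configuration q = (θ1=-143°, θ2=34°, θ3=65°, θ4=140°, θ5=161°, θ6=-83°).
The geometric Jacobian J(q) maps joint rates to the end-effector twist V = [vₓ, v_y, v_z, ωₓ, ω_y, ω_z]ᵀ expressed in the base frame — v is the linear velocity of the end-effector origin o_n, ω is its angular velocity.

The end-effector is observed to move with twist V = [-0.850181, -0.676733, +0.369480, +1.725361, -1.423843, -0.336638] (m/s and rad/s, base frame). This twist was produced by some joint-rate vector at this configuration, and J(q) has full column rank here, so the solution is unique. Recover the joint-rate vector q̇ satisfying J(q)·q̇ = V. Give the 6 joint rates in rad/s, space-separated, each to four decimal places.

0.2730 -0.6640 -0.7330 -0.9050 0.9310 -0.3120

o_n = [-0.9318, 0.0040, 0.3486]
J₁: ẑ×o_n = [-0.0040, -0.9318, 0.0000], ω = ẑ
J2: z=[-0.6018, 0.7986, 0.0000] o=[-0.6149, -0.4634, 0.0000] → [0.2784, 0.2098, -0.0282, -0.6018, 0.7986, 0.0000]
J3: z=[-0.6018, 0.7986, 0.0000] o=[-0.9851, -0.3166, 0.1398] → [0.1668, 0.1257, -0.2355, -0.6018, 0.7986, 0.0000]
J4: z=[-0.7888, -0.5944, 0.1564] o=[-1.0550, -0.0938, 0.6336] → [0.1541, -0.2055, -0.0039, -0.7888, -0.5944, 0.1564]
J5: z=[0.3807, -0.6723, -0.6349] o=[-1.4314, 0.2503, 0.0435] → [-0.3616, -0.4334, 0.2421, 0.3807, -0.6723, -0.6349]
J6: z=[0.5887, 0.7057, -0.3942] o=[-0.8503, -0.1752, 0.1495] → [0.2112, -0.0851, 0.1630, 0.5887, 0.7057, -0.3942]
q̇ = J⁺·V = [0.2730, -0.6640, -0.7330, -0.9050, 0.9310, -0.3120]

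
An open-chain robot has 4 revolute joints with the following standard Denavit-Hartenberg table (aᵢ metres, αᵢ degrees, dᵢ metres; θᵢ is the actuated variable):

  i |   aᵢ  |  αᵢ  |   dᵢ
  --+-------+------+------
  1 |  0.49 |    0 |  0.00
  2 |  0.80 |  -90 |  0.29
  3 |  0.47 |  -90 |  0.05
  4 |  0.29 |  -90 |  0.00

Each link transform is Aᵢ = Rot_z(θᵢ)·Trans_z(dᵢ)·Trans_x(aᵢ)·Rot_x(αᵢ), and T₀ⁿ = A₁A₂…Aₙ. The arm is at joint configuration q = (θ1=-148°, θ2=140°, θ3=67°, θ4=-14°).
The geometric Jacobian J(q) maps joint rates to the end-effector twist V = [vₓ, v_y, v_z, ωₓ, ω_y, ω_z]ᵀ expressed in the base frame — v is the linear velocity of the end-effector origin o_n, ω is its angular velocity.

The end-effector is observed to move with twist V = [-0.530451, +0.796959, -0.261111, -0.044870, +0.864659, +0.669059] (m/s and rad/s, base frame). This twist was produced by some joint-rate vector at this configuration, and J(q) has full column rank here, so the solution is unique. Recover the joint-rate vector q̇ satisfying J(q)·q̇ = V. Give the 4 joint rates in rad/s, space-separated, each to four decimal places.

o_n = [0.6841, -0.2929, -0.4017]
J₁: ẑ×o_n = [0.2929, 0.6841, -0.0000], ω = ẑ
J2: z=[0.0000, 0.0000, 1.0000] o=[-0.4155, -0.2597, 0.0000] → [0.0332, 1.0997, -0.0000, 0.0000, 0.0000, 1.0000]
J3: z=[0.1392, 0.9903, 0.0000] o=[0.3767, -0.3710, 0.2900] → [-0.6849, 0.0963, -0.2936, 0.1392, 0.9903, 0.0000]
J4: z=[-0.9115, 0.1281, -0.3907] o=[0.5655, -0.3470, -0.1426] → [-0.0120, -0.2825, -0.0646, -0.9115, 0.1281, -0.3907]
q̇ = J⁺·V = [0.1130, 0.6260, 0.8500, 0.1790]

0.1130 0.6260 0.8500 0.1790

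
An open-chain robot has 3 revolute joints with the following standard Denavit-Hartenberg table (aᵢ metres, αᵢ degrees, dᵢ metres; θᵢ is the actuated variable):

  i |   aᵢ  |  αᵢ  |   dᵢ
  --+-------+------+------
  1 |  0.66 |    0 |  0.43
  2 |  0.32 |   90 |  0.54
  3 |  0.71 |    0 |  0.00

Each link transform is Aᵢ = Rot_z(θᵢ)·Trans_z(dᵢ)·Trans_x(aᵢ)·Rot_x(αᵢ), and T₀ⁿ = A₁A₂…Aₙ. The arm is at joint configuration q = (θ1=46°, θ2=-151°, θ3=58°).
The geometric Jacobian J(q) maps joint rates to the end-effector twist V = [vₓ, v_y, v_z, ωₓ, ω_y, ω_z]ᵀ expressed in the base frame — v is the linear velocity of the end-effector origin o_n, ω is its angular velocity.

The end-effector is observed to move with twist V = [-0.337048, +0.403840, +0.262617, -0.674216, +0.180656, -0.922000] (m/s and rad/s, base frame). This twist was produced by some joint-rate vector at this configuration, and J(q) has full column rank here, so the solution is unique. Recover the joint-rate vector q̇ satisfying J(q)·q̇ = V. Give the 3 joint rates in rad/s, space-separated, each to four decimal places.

-0.3670 -0.5550 0.6980

o_n = [0.2783, -0.1978, 1.5721]
J₁: ẑ×o_n = [0.1978, 0.2783, -0.0000], ω = ẑ
J2: z=[0.0000, 0.0000, 1.0000] o=[0.4585, 0.4748, 0.4300] → [0.6725, -0.1802, 0.0000, 0.0000, 0.0000, 1.0000]
J3: z=[-0.9659, 0.2588, 0.0000] o=[0.3757, 0.1657, 0.9700] → [0.1558, 0.5816, 0.3762, -0.9659, 0.2588, 0.0000]
q̇ = J⁺·V = [-0.3670, -0.5550, 0.6980]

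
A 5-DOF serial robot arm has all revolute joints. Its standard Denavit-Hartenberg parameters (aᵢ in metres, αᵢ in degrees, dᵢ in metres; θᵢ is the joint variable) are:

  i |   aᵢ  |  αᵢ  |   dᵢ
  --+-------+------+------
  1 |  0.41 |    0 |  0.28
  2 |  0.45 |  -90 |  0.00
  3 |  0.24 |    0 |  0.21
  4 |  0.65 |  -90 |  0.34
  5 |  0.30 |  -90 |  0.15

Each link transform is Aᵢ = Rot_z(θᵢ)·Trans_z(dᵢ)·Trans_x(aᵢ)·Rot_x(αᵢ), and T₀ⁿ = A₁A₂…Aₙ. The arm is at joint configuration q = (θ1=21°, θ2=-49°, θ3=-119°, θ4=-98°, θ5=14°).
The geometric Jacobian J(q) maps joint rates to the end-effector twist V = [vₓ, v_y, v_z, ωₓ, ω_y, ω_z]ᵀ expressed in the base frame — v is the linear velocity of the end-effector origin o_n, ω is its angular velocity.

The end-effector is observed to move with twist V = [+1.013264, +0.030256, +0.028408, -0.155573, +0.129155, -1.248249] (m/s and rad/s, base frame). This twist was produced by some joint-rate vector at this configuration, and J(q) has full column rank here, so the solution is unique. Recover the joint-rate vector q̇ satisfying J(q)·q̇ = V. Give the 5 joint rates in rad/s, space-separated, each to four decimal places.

o_n = [0.1582, 0.8071, 0.0433]
J₁: ẑ×o_n = [-0.8071, 0.1582, 0.0000], ω = ẑ
J2: z=[0.0000, 0.0000, 1.0000] o=[0.3828, 0.1469, 0.2800] → [-0.6601, -0.2246, 0.0000, 0.0000, 0.0000, 1.0000]
J3: z=[0.4695, 0.8829, 0.0000] o=[0.7801, -0.0643, 0.2800] → [-0.2090, 0.1111, 0.9582, 0.4695, 0.8829, 0.0000]
J4: z=[0.4695, 0.8829, 0.0000] o=[0.7759, 0.1757, 0.4899] → [-0.3943, 0.2097, 0.8419, 0.4695, 0.8829, 0.0000]
J5: z=[-0.5314, 0.2825, 0.7986] o=[0.4772, 0.7196, 0.0987] → [-0.0855, -0.2842, 0.0437, -0.5314, 0.2825, 0.7986]
q̇ = J⁺·V = [-0.6310, -0.8800, -0.1760, 0.2170, 0.3290]

-0.6310 -0.8800 -0.1760 0.2170 0.3290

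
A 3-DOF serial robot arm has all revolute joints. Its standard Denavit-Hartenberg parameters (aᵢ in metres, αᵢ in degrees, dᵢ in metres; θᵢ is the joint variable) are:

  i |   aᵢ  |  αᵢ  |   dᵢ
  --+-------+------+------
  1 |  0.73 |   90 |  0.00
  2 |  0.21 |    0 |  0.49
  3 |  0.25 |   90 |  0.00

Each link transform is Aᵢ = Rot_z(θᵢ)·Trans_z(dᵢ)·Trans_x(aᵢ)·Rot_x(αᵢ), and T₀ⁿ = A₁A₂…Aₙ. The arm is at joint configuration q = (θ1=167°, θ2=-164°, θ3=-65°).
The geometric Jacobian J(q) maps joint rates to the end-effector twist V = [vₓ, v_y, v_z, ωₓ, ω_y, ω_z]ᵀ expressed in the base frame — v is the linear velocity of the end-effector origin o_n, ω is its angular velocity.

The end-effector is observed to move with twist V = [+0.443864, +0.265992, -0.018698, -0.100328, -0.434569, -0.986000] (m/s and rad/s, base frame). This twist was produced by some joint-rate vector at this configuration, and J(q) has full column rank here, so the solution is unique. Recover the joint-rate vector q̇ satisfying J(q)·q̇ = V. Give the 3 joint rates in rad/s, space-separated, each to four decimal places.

-0.9860 0.4550 -0.9010

o_n = [-0.2446, 0.5594, 0.1308]
J₁: ẑ×o_n = [-0.5594, -0.2446, 0.0000], ω = ẑ
J2: z=[0.2250, 0.9744, 0.0000] o=[-0.7113, 0.1642, 0.0000] → [0.1274, -0.0294, -0.3659, 0.2250, 0.9744, 0.0000]
J3: z=[0.2250, 0.9744, 0.0000] o=[-0.4044, 0.5962, -0.0579] → [0.1838, -0.0424, -0.1640, 0.2250, 0.9744, 0.0000]
q̇ = J⁺·V = [-0.9860, 0.4550, -0.9010]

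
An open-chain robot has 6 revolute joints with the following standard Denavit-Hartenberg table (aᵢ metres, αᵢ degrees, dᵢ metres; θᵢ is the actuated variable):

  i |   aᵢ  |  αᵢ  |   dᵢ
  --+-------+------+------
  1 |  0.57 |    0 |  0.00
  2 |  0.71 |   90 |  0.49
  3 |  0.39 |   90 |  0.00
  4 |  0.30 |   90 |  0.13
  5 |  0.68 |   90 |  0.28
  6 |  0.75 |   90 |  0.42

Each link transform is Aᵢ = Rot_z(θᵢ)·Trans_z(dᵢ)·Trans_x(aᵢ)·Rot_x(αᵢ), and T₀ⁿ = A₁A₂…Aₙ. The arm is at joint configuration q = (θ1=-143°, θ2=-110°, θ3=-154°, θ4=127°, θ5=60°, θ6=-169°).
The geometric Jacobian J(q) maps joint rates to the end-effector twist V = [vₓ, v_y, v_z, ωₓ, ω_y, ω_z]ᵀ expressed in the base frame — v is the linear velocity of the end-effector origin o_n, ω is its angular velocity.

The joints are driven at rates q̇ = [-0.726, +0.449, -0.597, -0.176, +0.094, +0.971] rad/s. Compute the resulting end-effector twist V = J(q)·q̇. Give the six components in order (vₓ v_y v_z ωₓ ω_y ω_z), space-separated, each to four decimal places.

o_n = [-0.0844, 0.4620, 0.3231]
J₁: ẑ×o_n = [-0.4620, -0.0844, 0.0000], ω = ẑ
J2: z=[0.0000, 0.0000, 1.0000] o=[-0.4552, -0.3430, 0.0000] → [-0.8050, 0.3708, 0.0000, 0.0000, 0.0000, 1.0000]
J3: z=[0.9563, 0.2924, 0.0000] o=[-0.6628, 0.3359, 0.4900] → [-0.0488, 0.1596, -0.0486, 0.9563, 0.2924, 0.0000]
J4: z=[0.1282, -0.4192, 0.8988] o=[-0.5603, 0.0007, 0.3190] → [-0.4163, 0.4273, 0.2586, 0.1282, -0.4192, 0.8988]
J5: z=[0.7854, -0.5105, -0.3501] o=[-0.3620, 0.1715, 0.5150] → [0.1997, 0.0535, 0.3699, 0.7854, -0.5105, -0.3501]
J6: z=[0.4604, 0.8598, -0.2209] o=[0.1393, 0.0369, 1.0360] → [-0.5190, 0.3776, 0.3880, 0.4604, 0.8598, -0.2209]
V = J·q̇ = [-0.4088, 0.4290, 0.3950, -0.0726, 0.6861, -0.6826]

-0.4088 0.4290 0.3950 -0.0726 0.6861 -0.6826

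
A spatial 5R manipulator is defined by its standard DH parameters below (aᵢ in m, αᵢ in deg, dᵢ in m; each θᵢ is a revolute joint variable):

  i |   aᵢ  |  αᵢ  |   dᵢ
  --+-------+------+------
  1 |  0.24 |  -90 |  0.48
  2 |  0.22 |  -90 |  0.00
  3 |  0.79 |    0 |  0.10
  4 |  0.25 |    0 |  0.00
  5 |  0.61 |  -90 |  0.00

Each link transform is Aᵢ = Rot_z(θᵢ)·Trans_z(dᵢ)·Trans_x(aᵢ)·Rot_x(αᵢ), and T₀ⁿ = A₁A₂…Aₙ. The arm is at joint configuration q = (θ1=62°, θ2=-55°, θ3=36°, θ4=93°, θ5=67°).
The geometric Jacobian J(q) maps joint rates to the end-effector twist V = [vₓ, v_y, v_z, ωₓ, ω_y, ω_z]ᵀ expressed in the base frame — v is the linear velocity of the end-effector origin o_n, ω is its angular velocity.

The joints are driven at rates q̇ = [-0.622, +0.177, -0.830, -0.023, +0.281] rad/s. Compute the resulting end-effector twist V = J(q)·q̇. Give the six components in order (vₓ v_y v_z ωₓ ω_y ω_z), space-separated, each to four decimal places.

0.1418 -0.1179 0.3465 -0.3763 -0.3306 -0.2939

o_n = [0.6153, 0.1124, 0.5172]
J₁: ẑ×o_n = [-0.1124, 0.6153, 0.0000], ω = ẑ
J2: z=[-0.8829, 0.4695, 0.0000] o=[0.1127, 0.2119, 0.4800] → [0.0175, 0.0328, -0.1481, -0.8829, 0.4695, 0.0000]
J3: z=[0.3846, 0.7233, -0.5736] o=[0.1719, 0.3233, 0.6602] → [-0.2244, -0.1993, -0.4018, 0.3846, 0.7233, -0.5736]
J4: z=[0.3846, 0.7233, -0.5736] o=[0.7925, 0.5013, 1.1264] → [-0.6637, 0.3359, -0.0214, 0.3846, 0.7233, -0.5736]
J5: z=[0.3846, 0.7233, -0.5736] o=[0.9216, 0.3304, 0.9975] → [-0.4725, 0.3604, 0.1377, 0.3846, 0.7233, -0.5736]
V = J·q̇ = [0.1418, -0.1179, 0.3465, -0.3763, -0.3306, -0.2939]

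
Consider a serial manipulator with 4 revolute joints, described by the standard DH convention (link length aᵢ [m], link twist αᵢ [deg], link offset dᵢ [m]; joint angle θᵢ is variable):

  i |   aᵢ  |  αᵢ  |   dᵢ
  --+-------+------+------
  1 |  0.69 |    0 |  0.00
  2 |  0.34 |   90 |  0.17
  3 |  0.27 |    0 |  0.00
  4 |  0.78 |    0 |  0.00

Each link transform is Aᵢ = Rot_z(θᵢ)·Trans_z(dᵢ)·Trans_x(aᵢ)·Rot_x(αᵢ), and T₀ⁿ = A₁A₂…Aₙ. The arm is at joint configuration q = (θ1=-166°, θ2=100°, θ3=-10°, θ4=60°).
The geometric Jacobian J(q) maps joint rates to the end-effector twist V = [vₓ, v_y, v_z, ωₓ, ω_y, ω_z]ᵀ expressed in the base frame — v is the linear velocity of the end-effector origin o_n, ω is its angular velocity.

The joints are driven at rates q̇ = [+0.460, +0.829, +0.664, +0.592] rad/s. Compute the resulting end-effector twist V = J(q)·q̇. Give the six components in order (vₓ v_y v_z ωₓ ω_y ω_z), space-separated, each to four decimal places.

o_n = [-0.2191, -1.1785, 0.7206]
J₁: ẑ×o_n = [1.1785, -0.2191, 0.0000], ω = ẑ
J2: z=[0.0000, 0.0000, 1.0000] o=[-0.6695, -0.1669, 0.0000] → [1.0115, 0.4504, -0.0000, 0.0000, 0.0000, 1.0000]
J3: z=[-0.9135, -0.4067, 0.0000] o=[-0.5312, -0.4775, 0.1700] → [-0.2240, 0.5030, 0.7673, -0.9135, -0.4067, 0.0000]
J4: z=[-0.9135, -0.4067, 0.0000] o=[-0.4231, -0.7204, 0.1231] → [-0.2430, 0.5459, 0.5014, -0.9135, -0.4067, 0.0000]
V = J·q̇ = [1.0881, 0.9297, 0.8063, -1.1474, -0.5109, 1.2890]

1.0881 0.9297 0.8063 -1.1474 -0.5109 1.2890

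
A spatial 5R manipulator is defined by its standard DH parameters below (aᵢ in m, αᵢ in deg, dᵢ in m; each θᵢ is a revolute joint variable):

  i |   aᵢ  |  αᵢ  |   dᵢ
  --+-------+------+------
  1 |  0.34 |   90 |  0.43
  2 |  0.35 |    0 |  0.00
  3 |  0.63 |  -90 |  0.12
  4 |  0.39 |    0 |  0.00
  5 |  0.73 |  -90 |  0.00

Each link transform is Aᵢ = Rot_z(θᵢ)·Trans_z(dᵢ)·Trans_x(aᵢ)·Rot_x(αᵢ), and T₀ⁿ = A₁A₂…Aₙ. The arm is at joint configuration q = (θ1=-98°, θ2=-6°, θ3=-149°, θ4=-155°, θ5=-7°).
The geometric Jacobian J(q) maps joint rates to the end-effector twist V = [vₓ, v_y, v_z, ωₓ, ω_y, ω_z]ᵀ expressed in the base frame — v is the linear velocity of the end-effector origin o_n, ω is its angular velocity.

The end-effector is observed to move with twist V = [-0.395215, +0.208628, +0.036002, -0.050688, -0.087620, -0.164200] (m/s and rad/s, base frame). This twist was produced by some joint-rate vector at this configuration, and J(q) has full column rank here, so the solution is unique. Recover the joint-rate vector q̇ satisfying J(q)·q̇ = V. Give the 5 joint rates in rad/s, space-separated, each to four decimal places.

o_n = [-0.6539, -0.9853, 0.5700]
J₁: ẑ×o_n = [0.9853, -0.6539, 0.0000], ω = ẑ
J2: z=[-0.9903, 0.1392, 0.0000] o=[-0.0473, -0.3367, 0.4300] → [0.0195, 0.1386, 0.7267, -0.9903, 0.1392, 0.0000]
J3: z=[-0.9903, 0.1392, 0.0000] o=[-0.0958, -0.6814, 0.3934] → [0.0246, 0.1748, 0.3786, -0.9903, 0.1392, 0.0000]
J4: z=[-0.0588, -0.4185, -0.9063] o=[-0.1351, -0.0993, 0.1272] → [-0.9883, 0.4962, -0.1650, -0.0588, -0.4185, -0.9063]
J5: z=[-0.0588, -0.4185, -0.9063] o=[-0.3429, -0.3936, 0.2765] → [-0.6591, 0.2991, -0.0953, -0.0588, -0.4185, -0.9063]
q̇ = J⁺·V = [0.0370, 0.2960, -0.2580, 0.8650, -0.6430]

0.0370 0.2960 -0.2580 0.8650 -0.6430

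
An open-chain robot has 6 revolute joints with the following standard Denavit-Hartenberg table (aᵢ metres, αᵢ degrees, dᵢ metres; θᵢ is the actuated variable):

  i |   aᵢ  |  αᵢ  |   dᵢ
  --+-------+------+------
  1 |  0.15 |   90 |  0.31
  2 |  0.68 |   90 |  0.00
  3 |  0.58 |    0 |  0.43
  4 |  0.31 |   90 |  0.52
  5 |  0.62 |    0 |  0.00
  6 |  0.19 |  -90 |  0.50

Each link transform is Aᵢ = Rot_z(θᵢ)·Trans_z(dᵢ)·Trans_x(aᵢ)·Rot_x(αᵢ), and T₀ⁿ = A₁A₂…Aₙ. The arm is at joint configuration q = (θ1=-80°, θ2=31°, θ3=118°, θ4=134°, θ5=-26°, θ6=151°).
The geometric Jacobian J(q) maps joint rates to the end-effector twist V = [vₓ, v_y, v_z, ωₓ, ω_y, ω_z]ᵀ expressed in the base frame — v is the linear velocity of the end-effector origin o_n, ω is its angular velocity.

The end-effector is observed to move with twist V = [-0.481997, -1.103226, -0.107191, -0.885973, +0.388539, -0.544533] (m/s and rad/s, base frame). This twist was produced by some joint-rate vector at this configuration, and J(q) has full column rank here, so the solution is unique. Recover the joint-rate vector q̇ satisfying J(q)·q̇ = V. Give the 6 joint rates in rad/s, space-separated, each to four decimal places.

-0.7320 0.6870 -0.9570 0.5200 0.7570 -0.3750

o_n = [0.1094, -0.3061, -0.5604]
J₁: ẑ×o_n = [0.3061, 0.1094, -0.0000], ω = ẑ
J2: z=[-0.9848, -0.1736, 0.0000] o=[0.0260, -0.1477, 0.3100] → [0.1511, -0.8571, 0.1705, -0.9848, -0.1736, 0.0000]
J3: z=[0.0894, -0.5072, -0.8572] o=[0.1273, -0.7217, 0.6602] → [0.9753, 0.1245, 0.0281, 0.0894, -0.5072, -0.8572]
J4: z=[0.0894, -0.5072, -0.8572] o=[-0.3791, -0.7989, 0.1514] → [0.7834, -0.3551, 0.2918, 0.0894, -0.5072, -0.8572]
J5: z=[-0.4459, 0.7492, -0.4898] o=[-0.0565, -0.9306, -0.3437] → [0.1435, -0.1779, -0.4027, -0.4459, 0.7492, -0.4898]
J6: z=[-0.4459, 0.7492, -0.4898] o=[0.4154, -0.5554, -0.1994] → [-0.1484, -0.0110, 0.1182, -0.4459, 0.7492, -0.4898]
q̇ = J⁺·V = [-0.7320, 0.6870, -0.9570, 0.5200, 0.7570, -0.3750]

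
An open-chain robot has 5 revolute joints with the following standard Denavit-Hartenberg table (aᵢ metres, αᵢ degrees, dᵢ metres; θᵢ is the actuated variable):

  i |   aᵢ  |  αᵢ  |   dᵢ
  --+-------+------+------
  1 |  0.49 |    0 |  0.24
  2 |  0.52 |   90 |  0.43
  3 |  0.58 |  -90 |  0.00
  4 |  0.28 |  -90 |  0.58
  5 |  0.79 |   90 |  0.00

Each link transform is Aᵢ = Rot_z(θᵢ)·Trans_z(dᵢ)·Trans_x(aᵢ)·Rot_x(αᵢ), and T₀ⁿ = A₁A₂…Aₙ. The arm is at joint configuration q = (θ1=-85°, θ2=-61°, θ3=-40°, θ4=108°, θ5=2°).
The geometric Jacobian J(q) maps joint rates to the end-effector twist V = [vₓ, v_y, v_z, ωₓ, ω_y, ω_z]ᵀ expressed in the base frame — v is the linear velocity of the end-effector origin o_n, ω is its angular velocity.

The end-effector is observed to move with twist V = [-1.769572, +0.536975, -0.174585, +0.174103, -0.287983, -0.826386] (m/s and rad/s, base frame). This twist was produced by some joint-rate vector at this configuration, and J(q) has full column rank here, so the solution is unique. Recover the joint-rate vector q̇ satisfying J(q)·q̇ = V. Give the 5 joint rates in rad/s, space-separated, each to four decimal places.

-0.4560 -0.7010 -0.4010 0.2640 0.2100

o_n = [-0.2724, -1.9276, 0.9328]
J₁: ẑ×o_n = [1.9276, -0.2724, 0.0000], ω = ẑ
J2: z=[0.0000, 0.0000, 1.0000] o=[0.0427, -0.4881, 0.2400] → [1.4395, -0.3151, 0.0000, 0.0000, 0.0000, 1.0000]
J3: z=[-0.5592, 0.8290, 0.0000] o=[-0.3884, -0.7789, 0.6700] → [0.2179, 0.1470, 0.5462, -0.5592, 0.8290, 0.0000]
J4: z=[-0.5329, -0.3594, 0.7660] o=[-0.7567, -1.0274, 0.2972] → [0.4612, 0.7097, 0.6538, -0.5329, -0.3594, 0.7660]
J5: z=[0.4312, 0.6636, 0.6113] o=[-0.8620, -1.4195, 0.7971] → [0.4007, 0.3019, -0.6103, 0.4312, 0.6636, 0.6113]
q̇ = J⁺·V = [-0.4560, -0.7010, -0.4010, 0.2640, 0.2100]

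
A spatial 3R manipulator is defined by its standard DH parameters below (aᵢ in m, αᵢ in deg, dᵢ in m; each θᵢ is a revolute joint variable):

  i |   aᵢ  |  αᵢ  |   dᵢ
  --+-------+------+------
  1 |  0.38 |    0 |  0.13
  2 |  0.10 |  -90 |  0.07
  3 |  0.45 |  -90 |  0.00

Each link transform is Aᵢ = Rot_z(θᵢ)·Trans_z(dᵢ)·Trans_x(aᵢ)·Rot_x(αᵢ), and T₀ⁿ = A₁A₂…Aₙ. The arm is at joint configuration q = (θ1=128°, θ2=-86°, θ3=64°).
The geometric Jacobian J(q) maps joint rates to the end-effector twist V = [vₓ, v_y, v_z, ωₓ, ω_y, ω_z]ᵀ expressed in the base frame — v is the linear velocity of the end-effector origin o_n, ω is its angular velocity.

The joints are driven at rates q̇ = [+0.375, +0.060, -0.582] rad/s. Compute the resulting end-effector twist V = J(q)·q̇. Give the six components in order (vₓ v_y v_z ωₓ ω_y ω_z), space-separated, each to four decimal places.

-0.0239 0.1659 0.1148 0.3894 -0.4325 0.4350

o_n = [-0.0130, 0.4984, -0.2045]
J₁: ẑ×o_n = [-0.4984, -0.0130, 0.0000], ω = ẑ
J2: z=[0.0000, 0.0000, 1.0000] o=[-0.2340, 0.2994, 0.1300] → [-0.1989, 0.2209, 0.0000, 0.0000, 0.0000, 1.0000]
J3: z=[-0.6691, 0.7431, 0.0000] o=[-0.1596, 0.3664, 0.2000] → [-0.3006, -0.2706, -0.1973, -0.6691, 0.7431, 0.0000]
V = J·q̇ = [-0.0239, 0.1659, 0.1148, 0.3894, -0.4325, 0.4350]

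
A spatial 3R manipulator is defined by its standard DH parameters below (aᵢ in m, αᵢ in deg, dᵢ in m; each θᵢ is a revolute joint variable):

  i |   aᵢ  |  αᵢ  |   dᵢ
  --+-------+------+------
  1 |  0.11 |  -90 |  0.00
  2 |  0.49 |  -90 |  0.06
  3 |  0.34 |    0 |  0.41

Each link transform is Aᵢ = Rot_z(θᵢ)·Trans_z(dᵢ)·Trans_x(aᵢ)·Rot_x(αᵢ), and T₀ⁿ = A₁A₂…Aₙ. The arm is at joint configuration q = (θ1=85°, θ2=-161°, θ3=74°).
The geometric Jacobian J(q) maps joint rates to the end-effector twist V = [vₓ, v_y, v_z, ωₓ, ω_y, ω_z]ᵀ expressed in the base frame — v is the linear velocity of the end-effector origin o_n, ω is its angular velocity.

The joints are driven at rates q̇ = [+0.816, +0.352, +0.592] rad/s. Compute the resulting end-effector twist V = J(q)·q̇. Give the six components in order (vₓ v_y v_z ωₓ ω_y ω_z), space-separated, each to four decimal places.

o_n = [0.2389, -0.3305, 0.5777]
J₁: ẑ×o_n = [0.3305, 0.2389, -0.0000], ω = ẑ
J2: z=[-0.9962, 0.0872, 0.0000] o=[0.0096, 0.1096, 0.0000] → [0.0504, 0.5755, 0.4184, -0.9962, 0.0872, 0.0000]
J3: z=[0.0284, 0.3243, 0.9455] o=[-0.0906, -0.3467, 0.1595] → [0.1203, 0.2997, -0.1064, 0.0284, 0.3243, 0.9455]
V = J·q̇ = [0.3586, 0.5750, 0.0843, -0.3339, 0.2227, 1.3757]

0.3586 0.5750 0.0843 -0.3339 0.2227 1.3757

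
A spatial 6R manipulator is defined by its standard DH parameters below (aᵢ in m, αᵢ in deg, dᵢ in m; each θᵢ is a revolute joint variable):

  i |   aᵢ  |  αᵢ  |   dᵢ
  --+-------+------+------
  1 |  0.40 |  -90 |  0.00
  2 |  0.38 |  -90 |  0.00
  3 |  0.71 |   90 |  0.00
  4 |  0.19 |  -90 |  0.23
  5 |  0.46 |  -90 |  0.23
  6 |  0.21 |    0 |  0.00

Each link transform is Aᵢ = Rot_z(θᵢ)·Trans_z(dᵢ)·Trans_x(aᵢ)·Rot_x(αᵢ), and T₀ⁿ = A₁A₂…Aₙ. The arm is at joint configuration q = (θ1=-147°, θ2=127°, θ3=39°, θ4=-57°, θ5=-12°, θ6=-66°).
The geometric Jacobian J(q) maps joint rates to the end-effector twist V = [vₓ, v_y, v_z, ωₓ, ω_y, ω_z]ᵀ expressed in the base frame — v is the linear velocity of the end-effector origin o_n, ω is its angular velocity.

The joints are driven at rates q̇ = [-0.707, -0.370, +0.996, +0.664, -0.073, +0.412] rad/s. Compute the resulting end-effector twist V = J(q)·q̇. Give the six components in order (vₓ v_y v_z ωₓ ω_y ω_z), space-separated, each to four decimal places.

o_n = [-0.0696, 0.7305, -1.6078]
J₁: ẑ×o_n = [-0.7305, -0.0696, 0.0000], ω = ẑ
J2: z=[0.5446, -0.8387, 0.0000] o=[-0.3355, -0.2179, 0.0000] → [1.3484, 0.8757, 0.7395, 0.5446, -0.8387, 0.0000]
J3: z=[0.6698, 0.4350, 0.6018] o=[-0.1437, -0.0933, -0.3035] → [-1.0631, 0.9182, 0.5196, 0.6698, 0.4350, 0.6018]
J4: z=[0.7409, -0.4455, -0.5026] o=[-0.1085, 0.4623, -0.7441] → [0.5196, 0.6203, 0.2161, 0.7409, -0.4455, -0.5026]
J5: z=[0.4063, 0.8932, -0.1928] o=[-0.0397, 0.3715, -1.0199] → [-0.4559, 0.2446, 0.1726, 0.4063, 0.8932, -0.1928]
J6: z=[-0.8359, 0.4485, 0.3164] o=[-0.1160, 0.5619, -1.4915] → [-0.1055, -0.0825, -0.1617, -0.8359, 0.4485, 0.3164]
V = J·q̇ = [-0.7065, 0.9998, 0.3081, 0.5835, 0.5673, -0.2969]

-0.7065 0.9998 0.3081 0.5835 0.5673 -0.2969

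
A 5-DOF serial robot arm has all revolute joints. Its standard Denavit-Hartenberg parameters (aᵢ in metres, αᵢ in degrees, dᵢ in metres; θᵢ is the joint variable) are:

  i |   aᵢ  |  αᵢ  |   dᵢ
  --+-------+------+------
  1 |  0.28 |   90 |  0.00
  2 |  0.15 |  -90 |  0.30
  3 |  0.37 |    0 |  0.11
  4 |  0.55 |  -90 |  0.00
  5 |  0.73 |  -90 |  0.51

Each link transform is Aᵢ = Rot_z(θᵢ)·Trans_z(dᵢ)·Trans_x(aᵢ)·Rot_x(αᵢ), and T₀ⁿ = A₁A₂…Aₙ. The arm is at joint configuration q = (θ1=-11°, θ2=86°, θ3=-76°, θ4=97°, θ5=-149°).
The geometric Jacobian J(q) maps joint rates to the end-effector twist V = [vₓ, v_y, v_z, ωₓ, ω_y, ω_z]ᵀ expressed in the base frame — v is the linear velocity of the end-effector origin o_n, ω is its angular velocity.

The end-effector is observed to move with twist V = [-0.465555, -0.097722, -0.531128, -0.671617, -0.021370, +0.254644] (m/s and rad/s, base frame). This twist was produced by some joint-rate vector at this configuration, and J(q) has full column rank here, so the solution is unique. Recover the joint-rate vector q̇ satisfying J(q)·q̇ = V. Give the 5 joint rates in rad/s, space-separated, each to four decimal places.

o_n = [-0.2421, -0.1669, 0.0200]
J₁: ẑ×o_n = [0.1669, -0.2421, 0.0000], ω = ẑ
J2: z=[-0.1908, -0.9816, 0.0000] o=[0.2749, -0.0534, 0.0000] → [-0.0196, 0.0038, -0.4858, -0.1908, -0.9816, 0.0000]
J3: z=[-0.9792, 0.1903, 0.0698] o=[0.2279, -0.3499, 0.1496] → [-0.0374, -0.1597, -0.0898, -0.9792, 0.1903, 0.0698]
J4: z=[-0.9792, 0.1903, 0.0698] o=[0.0578, -0.6826, 0.2466] → [-0.0791, -0.2428, -0.4479, -0.9792, 0.1903, 0.0698]
J5: z=[0.1536, 0.9212, -0.3575] o=[0.1306, -0.4959, 0.7588] → [-0.5630, 0.2467, 0.3938, 0.1536, 0.9212, -0.3575]
q̇ = J⁺·V = [0.5070, 0.9240, -0.3470, 0.9830, 0.8300]

0.5070 0.9240 -0.3470 0.9830 0.8300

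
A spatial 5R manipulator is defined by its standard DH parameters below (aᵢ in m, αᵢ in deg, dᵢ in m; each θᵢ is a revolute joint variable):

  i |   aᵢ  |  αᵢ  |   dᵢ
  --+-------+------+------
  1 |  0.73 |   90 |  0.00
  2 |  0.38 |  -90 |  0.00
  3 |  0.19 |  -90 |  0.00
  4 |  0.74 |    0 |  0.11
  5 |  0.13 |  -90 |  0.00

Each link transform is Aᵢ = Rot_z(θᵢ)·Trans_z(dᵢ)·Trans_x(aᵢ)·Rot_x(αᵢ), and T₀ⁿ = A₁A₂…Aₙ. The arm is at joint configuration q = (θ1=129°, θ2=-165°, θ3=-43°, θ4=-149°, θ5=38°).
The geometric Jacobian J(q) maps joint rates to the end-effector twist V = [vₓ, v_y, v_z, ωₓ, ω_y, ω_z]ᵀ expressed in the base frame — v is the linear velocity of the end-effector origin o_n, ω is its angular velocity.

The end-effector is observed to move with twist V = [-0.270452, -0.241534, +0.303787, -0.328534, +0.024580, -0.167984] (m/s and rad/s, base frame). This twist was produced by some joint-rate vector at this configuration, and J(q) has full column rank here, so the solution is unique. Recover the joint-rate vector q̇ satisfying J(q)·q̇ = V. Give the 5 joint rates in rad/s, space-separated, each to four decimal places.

o_n = [-0.8056, 0.3350, -0.5102]
J₁: ẑ×o_n = [-0.3350, -0.8056, 0.0000], ω = ẑ
J2: z=[0.7771, 0.6293, 0.0000] o=[-0.4594, 0.5673, 0.0000] → [-0.3211, 0.3965, 0.0373, 0.7771, 0.6293, 0.0000]
J3: z=[-0.1629, 0.2011, -0.9659] o=[-0.2284, 0.2821, -0.0984] → [-0.0317, 0.4904, 0.1075, -0.1629, 0.2011, -0.9659]
J4: z=[-0.1538, -0.9722, -0.1765] o=[-0.0432, 0.2593, -0.1343] → [0.3788, 0.0768, -0.7528, -0.1538, -0.9722, -0.1765]
J5: z=[-0.1538, -0.9722, -0.1765] o=[-0.7404, 0.3050, -0.4018] → [0.1107, -0.0052, -0.0680, -0.1538, -0.9722, -0.1765]
q̇ = J⁺·V = [0.6960, -0.2340, 0.8930, -0.3170, 0.3250]

0.6960 -0.2340 0.8930 -0.3170 0.3250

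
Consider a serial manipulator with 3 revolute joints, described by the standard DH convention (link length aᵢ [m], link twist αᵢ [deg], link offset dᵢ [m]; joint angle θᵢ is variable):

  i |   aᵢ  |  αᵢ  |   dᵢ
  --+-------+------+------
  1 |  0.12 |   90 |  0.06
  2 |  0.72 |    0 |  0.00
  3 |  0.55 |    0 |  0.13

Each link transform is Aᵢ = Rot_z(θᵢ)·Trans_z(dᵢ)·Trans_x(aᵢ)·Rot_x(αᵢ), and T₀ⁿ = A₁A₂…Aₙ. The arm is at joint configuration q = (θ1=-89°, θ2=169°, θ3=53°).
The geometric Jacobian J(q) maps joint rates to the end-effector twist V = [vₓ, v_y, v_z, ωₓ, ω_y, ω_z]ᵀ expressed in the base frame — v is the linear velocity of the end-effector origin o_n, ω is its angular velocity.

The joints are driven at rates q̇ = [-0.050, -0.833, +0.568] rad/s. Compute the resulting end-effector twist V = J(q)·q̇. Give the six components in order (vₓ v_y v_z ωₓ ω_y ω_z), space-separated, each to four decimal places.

0.0499 -0.0095 0.6971 0.2650 0.0046 -0.0500

o_n = [-0.1474, 0.9931, -0.1706]
J₁: ẑ×o_n = [-0.9931, -0.1474, 0.0000], ω = ẑ
J2: z=[-0.9998, -0.0175, 0.0000] o=[0.0021, -0.1200, 0.0600] → [0.0040, -0.2306, -1.1155, -0.9998, -0.0175, 0.0000]
J3: z=[-0.9998, -0.0175, 0.0000] o=[-0.0102, 0.5867, 0.1974] → [0.0064, -0.3680, -0.4087, -0.9998, -0.0175, 0.0000]
V = J·q̇ = [0.0499, -0.0095, 0.6971, 0.2650, 0.0046, -0.0500]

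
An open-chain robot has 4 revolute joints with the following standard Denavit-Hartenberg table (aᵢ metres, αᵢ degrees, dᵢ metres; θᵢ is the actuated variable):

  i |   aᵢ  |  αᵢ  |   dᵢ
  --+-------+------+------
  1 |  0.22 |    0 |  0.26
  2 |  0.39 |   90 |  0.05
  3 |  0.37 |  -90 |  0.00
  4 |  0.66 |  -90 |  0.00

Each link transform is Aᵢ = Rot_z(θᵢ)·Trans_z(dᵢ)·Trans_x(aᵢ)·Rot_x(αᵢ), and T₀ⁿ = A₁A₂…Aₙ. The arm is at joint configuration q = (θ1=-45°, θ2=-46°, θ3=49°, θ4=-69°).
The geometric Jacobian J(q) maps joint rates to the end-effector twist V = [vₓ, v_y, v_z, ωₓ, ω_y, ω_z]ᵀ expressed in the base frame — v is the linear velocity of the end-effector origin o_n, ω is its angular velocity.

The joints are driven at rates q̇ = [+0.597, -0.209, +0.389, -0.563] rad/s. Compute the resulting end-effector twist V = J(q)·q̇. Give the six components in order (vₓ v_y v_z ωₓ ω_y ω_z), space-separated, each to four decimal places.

o_n = [-0.4743, -0.9326, 0.7677]
J₁: ẑ×o_n = [0.9326, -0.4743, 0.0000], ω = ẑ
J2: z=[0.0000, 0.0000, 1.0000] o=[0.1556, -0.1556, 0.2600] → [0.7770, -0.6298, 0.0000, 0.0000, 0.0000, 1.0000]
J3: z=[-0.9998, 0.0175, 0.0000] o=[0.1488, -0.5455, 0.3100] → [0.0080, 0.4577, 0.3979, -0.9998, 0.0175, 0.0000]
J4: z=[0.0132, 0.7546, 0.6561] o=[0.1445, -0.7882, 0.5892] → [0.2294, -0.4083, 0.4650, 0.0132, 0.7546, 0.6561]
V = J·q̇ = [0.2683, 0.2564, -0.1070, -0.3964, -0.4180, 0.0186]

0.2683 0.2564 -0.1070 -0.3964 -0.4180 0.0186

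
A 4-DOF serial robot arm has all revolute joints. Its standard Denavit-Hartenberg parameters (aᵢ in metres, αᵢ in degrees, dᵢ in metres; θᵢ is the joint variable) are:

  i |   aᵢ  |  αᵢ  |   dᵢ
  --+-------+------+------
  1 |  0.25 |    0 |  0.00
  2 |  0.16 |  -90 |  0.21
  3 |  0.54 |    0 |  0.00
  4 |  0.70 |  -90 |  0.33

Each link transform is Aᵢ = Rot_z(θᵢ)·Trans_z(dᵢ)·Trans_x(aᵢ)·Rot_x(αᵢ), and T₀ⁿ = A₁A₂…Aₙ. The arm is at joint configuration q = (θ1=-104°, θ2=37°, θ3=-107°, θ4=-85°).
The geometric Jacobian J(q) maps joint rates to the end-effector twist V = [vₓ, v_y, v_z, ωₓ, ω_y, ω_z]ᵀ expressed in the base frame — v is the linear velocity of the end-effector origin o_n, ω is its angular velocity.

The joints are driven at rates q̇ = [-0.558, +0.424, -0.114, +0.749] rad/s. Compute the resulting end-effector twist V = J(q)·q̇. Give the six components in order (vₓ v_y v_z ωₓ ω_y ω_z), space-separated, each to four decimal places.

o_n = [-0.0234, 0.5147, 0.5809]
J₁: ẑ×o_n = [-0.5147, -0.0234, 0.0000], ω = ẑ
J2: z=[0.0000, 0.0000, 1.0000] o=[-0.0605, -0.2426, 0.0000] → [-0.7573, 0.0371, 0.0000, 0.0000, 0.0000, 1.0000]
J3: z=[0.9205, 0.3907, 0.0000] o=[0.0020, -0.3899, 0.2100] → [0.1449, -0.3414, 0.8426, 0.9205, 0.3907, 0.0000]
J4: z=[0.9205, 0.3907, 0.0000] o=[-0.0597, -0.2445, 0.7264] → [-0.0569, 0.1340, 0.6847, 0.9205, 0.3907, 0.0000]
V = J·q̇ = [-0.0930, 0.1680, 0.4168, 0.5845, 0.2481, -0.1340]

-0.0930 0.1680 0.4168 0.5845 0.2481 -0.1340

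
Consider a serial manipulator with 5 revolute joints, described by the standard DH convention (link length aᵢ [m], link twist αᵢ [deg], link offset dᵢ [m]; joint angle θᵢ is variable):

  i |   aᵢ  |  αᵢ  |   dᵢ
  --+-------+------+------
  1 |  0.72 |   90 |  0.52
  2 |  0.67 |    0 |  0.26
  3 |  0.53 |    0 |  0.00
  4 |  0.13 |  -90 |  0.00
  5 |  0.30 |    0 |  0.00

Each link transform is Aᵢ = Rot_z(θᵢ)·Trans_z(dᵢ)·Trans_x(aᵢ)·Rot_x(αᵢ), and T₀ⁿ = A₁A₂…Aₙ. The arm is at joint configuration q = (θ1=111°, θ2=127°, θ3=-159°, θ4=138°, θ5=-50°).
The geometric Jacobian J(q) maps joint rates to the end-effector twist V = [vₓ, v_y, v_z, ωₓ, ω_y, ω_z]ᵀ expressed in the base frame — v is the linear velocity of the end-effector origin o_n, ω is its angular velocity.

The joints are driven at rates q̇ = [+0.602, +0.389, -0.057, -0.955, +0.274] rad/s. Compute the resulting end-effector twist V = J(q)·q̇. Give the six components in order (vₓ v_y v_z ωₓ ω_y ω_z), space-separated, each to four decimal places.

-0.5575 0.1673 0.1083 -0.4872 -0.4692 0.5265

o_n = [0.2146, 0.8078, 1.0846]
J₁: ẑ×o_n = [-0.8078, 0.2146, 0.0000], ω = ẑ
J2: z=[0.9336, 0.3584, 0.0000] o=[-0.2580, 0.6722, 0.5200] → [0.2023, -0.5271, -0.0427, 0.9336, 0.3584, 0.0000]
J3: z=[0.9336, 0.3584, 0.0000] o=[0.1292, 0.3889, 1.0551] → [0.0106, -0.0275, 0.3605, 0.9336, 0.3584, 0.0000]
J4: z=[0.9336, 0.3584, 0.0000] o=[-0.0319, 0.8085, 0.7742] → [0.1112, -0.2897, -0.0890, 0.9336, 0.3584, 0.0000]
J5: z=[0.3445, -0.8974, -0.2756] o=[-0.0190, 0.7751, 0.8992] → [-0.1573, -0.1282, 0.2209, 0.3445, -0.8974, -0.2756]
V = J·q̇ = [-0.5575, 0.1673, 0.1083, -0.4872, -0.4692, 0.5265]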